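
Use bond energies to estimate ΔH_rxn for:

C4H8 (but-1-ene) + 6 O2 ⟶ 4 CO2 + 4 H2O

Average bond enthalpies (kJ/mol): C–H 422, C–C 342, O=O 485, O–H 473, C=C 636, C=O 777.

ΔH ≈ −2394 kJ

Bonds broken (reactants):
  C–C: 2 × 342 = 684
  C–H: 8 × 422 = 3376
  C=C: 1 × 636 = 636
  O=O: 6 × 485 = 2910
  Σ(broken) = 7606 kJ
Bonds formed (products):
  C=O: 8 × 777 = 6216
  O–H: 8 × 473 = 3784
  Σ(formed) = 10000 kJ
ΔH = Σ(broken) − Σ(formed) = 7606 − 10000 = −2394 kJ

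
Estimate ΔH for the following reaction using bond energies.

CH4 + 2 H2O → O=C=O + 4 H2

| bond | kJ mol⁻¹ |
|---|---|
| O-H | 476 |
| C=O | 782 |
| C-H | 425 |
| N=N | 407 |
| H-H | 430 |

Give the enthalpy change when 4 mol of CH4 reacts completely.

Bonds broken (reactants):
  C-H: 4 × 425 = 1700
  O-H: 4 × 476 = 1904
  Σ(broken) = 3604 kJ
Bonds formed (products):
  C=O: 2 × 782 = 1564
  H-H: 4 × 430 = 1720
  Σ(formed) = 3284 kJ
ΔH = Σ(broken) − Σ(formed) = 3604 − 3284 = +320 kJ
For 4× the reaction as written: 4 × (+320) = +1280 kJ

ΔH = +1280 kJ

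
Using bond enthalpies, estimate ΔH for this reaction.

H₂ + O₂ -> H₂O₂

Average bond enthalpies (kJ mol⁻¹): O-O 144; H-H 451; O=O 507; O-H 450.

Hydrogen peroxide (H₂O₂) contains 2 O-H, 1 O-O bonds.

ΔH ≈ −86 kJ

Bonds broken (reactants):
  H-H: 1 × 451 = 451
  O=O: 1 × 507 = 507
  Σ(broken) = 958 kJ
Bonds formed (products):
  O-H: 2 × 450 = 900
  O-O: 1 × 144 = 144
  Σ(formed) = 1044 kJ
ΔH = Σ(broken) − Σ(formed) = 958 − 1044 = −86 kJ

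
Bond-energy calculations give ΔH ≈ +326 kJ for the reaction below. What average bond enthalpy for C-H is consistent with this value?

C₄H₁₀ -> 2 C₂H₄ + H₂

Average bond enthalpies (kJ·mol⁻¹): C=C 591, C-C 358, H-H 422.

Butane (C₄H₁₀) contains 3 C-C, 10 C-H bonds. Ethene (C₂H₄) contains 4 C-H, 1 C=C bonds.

Let D be the C-H bond energy.
Σ(broken) = 3×358 + 10×D = 1074 + 10D
Σ(formed) = 8×D + 2×591 + 1×422 = 1604 + 8D
ΔH = Σ(broken) − Σ(formed) = (1074 + 10D) − (1604 + 8D) = −530 + 2D
Setting this equal to +326 kJ gives 2D = 856, so D = 428 kJ/mol.

D(C-H) ≈ 428 kJ/mol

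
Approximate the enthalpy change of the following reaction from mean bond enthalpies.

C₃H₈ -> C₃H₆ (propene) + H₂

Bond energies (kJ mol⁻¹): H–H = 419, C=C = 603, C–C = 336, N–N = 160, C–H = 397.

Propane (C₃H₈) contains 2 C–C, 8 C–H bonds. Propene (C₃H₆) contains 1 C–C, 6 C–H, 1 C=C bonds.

Bonds broken (reactants):
  C–C: 2 × 336 = 672
  C–H: 8 × 397 = 3176
  Σ(broken) = 3848 kJ
Bonds formed (products):
  C–C: 1 × 336 = 336
  C–H: 6 × 397 = 2382
  C=C: 1 × 603 = 603
  H–H: 1 × 419 = 419
  Σ(formed) = 3740 kJ
ΔH = Σ(broken) − Σ(formed) = 3848 − 3740 = +108 kJ

ΔH ≈ +108 kJ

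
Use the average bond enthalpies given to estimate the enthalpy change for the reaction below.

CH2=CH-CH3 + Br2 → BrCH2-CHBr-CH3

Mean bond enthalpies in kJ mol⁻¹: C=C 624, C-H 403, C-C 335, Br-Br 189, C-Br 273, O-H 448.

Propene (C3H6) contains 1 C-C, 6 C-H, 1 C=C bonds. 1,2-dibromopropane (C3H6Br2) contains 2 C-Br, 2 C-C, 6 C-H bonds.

Bonds broken (reactants):
  Br-Br: 1 × 189 = 189
  C-C: 1 × 335 = 335
  C-H: 6 × 403 = 2418
  C=C: 1 × 624 = 624
  Σ(broken) = 3566 kJ
Bonds formed (products):
  C-Br: 2 × 273 = 546
  C-C: 2 × 335 = 670
  C-H: 6 × 403 = 2418
  Σ(formed) = 3634 kJ
ΔH = Σ(broken) − Σ(formed) = 3566 − 3634 = −68 kJ

ΔH ≈ −68 kJ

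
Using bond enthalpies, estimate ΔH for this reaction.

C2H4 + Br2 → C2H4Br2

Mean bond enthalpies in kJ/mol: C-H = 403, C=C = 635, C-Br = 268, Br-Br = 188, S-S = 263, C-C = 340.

Bonds broken (reactants):
  Br-Br: 1 × 188 = 188
  C-H: 4 × 403 = 1612
  C=C: 1 × 635 = 635
  Σ(broken) = 2435 kJ
Bonds formed (products):
  C-Br: 2 × 268 = 536
  C-C: 1 × 340 = 340
  C-H: 4 × 403 = 1612
  Σ(formed) = 2488 kJ
ΔH = Σ(broken) − Σ(formed) = 2435 − 2488 = −53 kJ

ΔH ≈ −53 kJ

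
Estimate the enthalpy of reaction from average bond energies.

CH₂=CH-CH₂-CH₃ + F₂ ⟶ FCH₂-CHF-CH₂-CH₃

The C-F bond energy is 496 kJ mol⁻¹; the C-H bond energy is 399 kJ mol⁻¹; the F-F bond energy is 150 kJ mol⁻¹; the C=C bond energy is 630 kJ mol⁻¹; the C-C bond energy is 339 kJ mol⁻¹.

ΔH ≈ −551 kJ

Bonds broken (reactants):
  C-C: 2 × 339 = 678
  C-H: 8 × 399 = 3192
  C=C: 1 × 630 = 630
  F-F: 1 × 150 = 150
  Σ(broken) = 4650 kJ
Bonds formed (products):
  C-C: 3 × 339 = 1017
  C-F: 2 × 496 = 992
  C-H: 8 × 399 = 3192
  Σ(formed) = 5201 kJ
ΔH = Σ(broken) − Σ(formed) = 4650 − 5201 = −551 kJ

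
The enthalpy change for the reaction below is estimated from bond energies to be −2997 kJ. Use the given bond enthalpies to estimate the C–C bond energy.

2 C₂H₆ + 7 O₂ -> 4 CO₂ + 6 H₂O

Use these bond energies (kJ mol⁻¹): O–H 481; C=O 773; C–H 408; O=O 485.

D(C–C) ≈ 334 kJ/mol

Let D be the C–C bond energy.
Σ(broken) = 2×D + 12×408 + 7×485 = 8291 + 2D
Σ(formed) = 8×773 + 12×481 = 11956
ΔH = Σ(broken) − Σ(formed) = (8291 + 2D) − (11956) = −3665 + 2D
Setting this equal to −2997 kJ gives 2D = 668, so D = 334 kJ/mol.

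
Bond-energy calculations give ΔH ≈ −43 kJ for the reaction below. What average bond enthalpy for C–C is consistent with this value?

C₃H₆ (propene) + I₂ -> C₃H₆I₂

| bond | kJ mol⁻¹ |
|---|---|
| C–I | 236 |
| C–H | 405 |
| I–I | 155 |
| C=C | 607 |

D(C–C) ≈ 333 kJ/mol

Let D be the C–C bond energy.
Σ(broken) = 1×D + 6×405 + 1×607 + 1×155 = 3192 + D
Σ(formed) = 2×D + 6×405 + 2×236 = 2902 + 2D
ΔH = Σ(broken) − Σ(formed) = (3192 + D) − (2902 + 2D) = +290 − D
Setting this equal to −43 kJ gives D = 333 kJ/mol.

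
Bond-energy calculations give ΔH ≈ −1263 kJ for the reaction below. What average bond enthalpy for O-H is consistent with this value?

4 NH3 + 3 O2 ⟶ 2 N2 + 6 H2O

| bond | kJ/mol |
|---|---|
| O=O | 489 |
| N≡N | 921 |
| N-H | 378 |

D(O-H) ≈ 452 kJ/mol

Let D be the O-H bond energy.
Σ(broken) = 12×378 + 3×489 = 6003
Σ(formed) = 2×921 + 12×D = 1842 + 12D
ΔH = Σ(broken) − Σ(formed) = (6003) − (1842 + 12D) = +4161 − 12D
Setting this equal to −1263 kJ gives 12D = 5424, so D = 452 kJ/mol.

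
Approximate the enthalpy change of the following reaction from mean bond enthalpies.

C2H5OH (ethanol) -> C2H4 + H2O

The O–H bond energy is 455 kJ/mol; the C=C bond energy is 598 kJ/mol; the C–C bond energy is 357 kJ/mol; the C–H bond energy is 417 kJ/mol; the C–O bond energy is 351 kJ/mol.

Bonds broken (reactants):
  C–C: 1 × 357 = 357
  C–H: 5 × 417 = 2085
  C–O: 1 × 351 = 351
  O–H: 1 × 455 = 455
  Σ(broken) = 3248 kJ
Bonds formed (products):
  C–H: 4 × 417 = 1668
  C=C: 1 × 598 = 598
  O–H: 2 × 455 = 910
  Σ(formed) = 3176 kJ
ΔH = Σ(broken) − Σ(formed) = 3248 − 3176 = +72 kJ

ΔH ≈ +72 kJ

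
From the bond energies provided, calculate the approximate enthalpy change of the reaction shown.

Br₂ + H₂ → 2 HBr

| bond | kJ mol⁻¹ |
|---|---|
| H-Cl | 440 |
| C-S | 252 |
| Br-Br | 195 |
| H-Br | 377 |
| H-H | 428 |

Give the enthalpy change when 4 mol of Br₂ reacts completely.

ΔH = −524 kJ

Bonds broken (reactants):
  Br-Br: 1 × 195 = 195
  H-H: 1 × 428 = 428
  Σ(broken) = 623 kJ
Bonds formed (products):
  H-Br: 2 × 377 = 754
  Σ(formed) = 754 kJ
ΔH = Σ(broken) − Σ(formed) = 623 − 754 = −131 kJ
For 4× the reaction as written: 4 × (−131) = −524 kJ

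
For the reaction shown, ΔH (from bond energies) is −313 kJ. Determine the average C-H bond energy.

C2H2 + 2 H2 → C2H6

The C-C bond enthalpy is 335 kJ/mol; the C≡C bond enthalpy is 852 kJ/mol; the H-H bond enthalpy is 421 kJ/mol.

D(C-H) ≈ 418 kJ/mol

Let D be the C-H bond energy.
Σ(broken) = 1×852 + 2×D + 2×421 = 1694 + 2D
Σ(formed) = 1×335 + 6×D = 335 + 6D
ΔH = Σ(broken) − Σ(formed) = (1694 + 2D) − (335 + 6D) = +1359 − 4D
Setting this equal to −313 kJ gives 4D = 1672, so D = 418 kJ/mol.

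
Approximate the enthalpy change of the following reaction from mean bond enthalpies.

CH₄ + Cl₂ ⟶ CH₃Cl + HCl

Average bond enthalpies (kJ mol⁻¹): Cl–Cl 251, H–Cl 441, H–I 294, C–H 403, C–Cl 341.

ΔH ≈ −128 kJ

Bonds broken (reactants):
  C–H: 4 × 403 = 1612
  Cl–Cl: 1 × 251 = 251
  Σ(broken) = 1863 kJ
Bonds formed (products):
  C–Cl: 1 × 341 = 341
  C–H: 3 × 403 = 1209
  H–Cl: 1 × 441 = 441
  Σ(formed) = 1991 kJ
ΔH = Σ(broken) − Σ(formed) = 1863 − 1991 = −128 kJ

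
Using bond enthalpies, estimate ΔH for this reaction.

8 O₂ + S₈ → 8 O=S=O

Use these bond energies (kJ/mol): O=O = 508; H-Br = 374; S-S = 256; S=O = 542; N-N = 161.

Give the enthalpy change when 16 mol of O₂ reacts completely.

ΔH = −5120 kJ

Bonds broken (reactants):
  O=O: 8 × 508 = 4064
  S-S: 8 × 256 = 2048
  Σ(broken) = 6112 kJ
Bonds formed (products):
  S=O: 16 × 542 = 8672
  Σ(formed) = 8672 kJ
ΔH = Σ(broken) − Σ(formed) = 6112 − 8672 = −2560 kJ
For 2× the reaction as written: 2 × (−2560) = −5120 kJ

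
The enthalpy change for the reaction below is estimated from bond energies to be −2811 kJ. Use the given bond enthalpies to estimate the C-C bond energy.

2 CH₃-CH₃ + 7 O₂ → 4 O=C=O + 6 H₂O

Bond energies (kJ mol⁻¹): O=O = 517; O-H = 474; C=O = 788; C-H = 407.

D(C-C) ≈ 339 kJ/mol

Let D be the C-C bond energy.
Σ(broken) = 2×D + 12×407 + 7×517 = 8503 + 2D
Σ(formed) = 8×788 + 12×474 = 11992
ΔH = Σ(broken) − Σ(formed) = (8503 + 2D) − (11992) = −3489 + 2D
Setting this equal to −2811 kJ gives 2D = 678, so D = 339 kJ/mol.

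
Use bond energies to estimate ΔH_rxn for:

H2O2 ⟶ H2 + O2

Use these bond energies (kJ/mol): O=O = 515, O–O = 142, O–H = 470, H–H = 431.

Bonds broken (reactants):
  O–H: 2 × 470 = 940
  O–O: 1 × 142 = 142
  Σ(broken) = 1082 kJ
Bonds formed (products):
  H–H: 1 × 431 = 431
  O=O: 1 × 515 = 515
  Σ(formed) = 946 kJ
ΔH = Σ(broken) − Σ(formed) = 1082 − 946 = +136 kJ

ΔH ≈ +136 kJ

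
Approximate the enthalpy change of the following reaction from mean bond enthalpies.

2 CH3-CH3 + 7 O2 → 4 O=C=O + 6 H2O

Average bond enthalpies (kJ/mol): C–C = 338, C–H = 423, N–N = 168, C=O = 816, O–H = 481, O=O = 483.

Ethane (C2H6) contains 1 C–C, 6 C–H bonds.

Bonds broken (reactants):
  C–C: 2 × 338 = 676
  C–H: 12 × 423 = 5076
  O=O: 7 × 483 = 3381
  Σ(broken) = 9133 kJ
Bonds formed (products):
  C=O: 8 × 816 = 6528
  O–H: 12 × 481 = 5772
  Σ(formed) = 12300 kJ
ΔH = Σ(broken) − Σ(formed) = 9133 − 12300 = −3167 kJ

ΔH ≈ −3167 kJ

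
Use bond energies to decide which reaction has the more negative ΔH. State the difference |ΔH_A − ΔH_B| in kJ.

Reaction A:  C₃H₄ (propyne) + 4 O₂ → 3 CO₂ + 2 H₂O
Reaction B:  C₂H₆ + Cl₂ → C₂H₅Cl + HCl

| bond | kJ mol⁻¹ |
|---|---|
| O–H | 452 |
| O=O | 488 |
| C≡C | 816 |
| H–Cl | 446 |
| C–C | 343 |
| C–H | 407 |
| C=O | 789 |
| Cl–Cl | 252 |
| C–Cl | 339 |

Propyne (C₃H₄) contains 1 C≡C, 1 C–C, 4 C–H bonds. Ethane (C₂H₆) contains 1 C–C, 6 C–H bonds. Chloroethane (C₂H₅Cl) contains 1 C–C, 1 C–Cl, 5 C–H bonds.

Reaction A, by 1677 kJ

Reaction A:
  Bonds broken (reactants):
    C≡C: 1 × 816 = 816
    C–C: 1 × 343 = 343
    C–H: 4 × 407 = 1628
    O=O: 4 × 488 = 1952
    Σ(broken) = 4739 kJ
  Bonds formed (products):
    C=O: 6 × 789 = 4734
    O–H: 4 × 452 = 1808
    Σ(formed) = 6542 kJ
  ΔH_A = 4739 − 6542 = −1803 kJ
Reaction B:
  Bonds broken (reactants):
    C–C: 1 × 343 = 343
    C–H: 6 × 407 = 2442
    Cl–Cl: 1 × 252 = 252
    Σ(broken) = 3037 kJ
  Bonds formed (products):
    C–C: 1 × 343 = 343
    C–Cl: 1 × 339 = 339
    C–H: 5 × 407 = 2035
    H–Cl: 1 × 446 = 446
    Σ(formed) = 3163 kJ
  ΔH_B = 3037 − 3163 = −126 kJ
ΔH_A − ΔH_B = −1677 kJ, so reaction A has the more negative ΔH; |ΔH_A − ΔH_B| = 1677 kJ.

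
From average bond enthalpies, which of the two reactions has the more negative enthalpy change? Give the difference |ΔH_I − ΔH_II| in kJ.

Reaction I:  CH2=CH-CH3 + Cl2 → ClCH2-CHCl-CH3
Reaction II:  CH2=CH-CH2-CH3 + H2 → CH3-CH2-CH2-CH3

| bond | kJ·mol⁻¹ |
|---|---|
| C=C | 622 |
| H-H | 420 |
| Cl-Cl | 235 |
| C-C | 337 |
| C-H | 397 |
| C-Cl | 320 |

Reaction I, by 31 kJ

Reaction I:
  Bonds broken (reactants):
    C-C: 1 × 337 = 337
    C-H: 6 × 397 = 2382
    C=C: 1 × 622 = 622
    Cl-Cl: 1 × 235 = 235
    Σ(broken) = 3576 kJ
  Bonds formed (products):
    C-C: 2 × 337 = 674
    C-Cl: 2 × 320 = 640
    C-H: 6 × 397 = 2382
    Σ(formed) = 3696 kJ
  ΔH_I = 3576 − 3696 = −120 kJ
Reaction II:
  Bonds broken (reactants):
    C-C: 2 × 337 = 674
    C-H: 8 × 397 = 3176
    C=C: 1 × 622 = 622
    H-H: 1 × 420 = 420
    Σ(broken) = 4892 kJ
  Bonds formed (products):
    C-C: 3 × 337 = 1011
    C-H: 10 × 397 = 3970
    Σ(formed) = 4981 kJ
  ΔH_II = 4892 − 4981 = −89 kJ
ΔH_I − ΔH_II = −31 kJ, so reaction I has the more negative ΔH; |ΔH_I − ΔH_II| = 31 kJ.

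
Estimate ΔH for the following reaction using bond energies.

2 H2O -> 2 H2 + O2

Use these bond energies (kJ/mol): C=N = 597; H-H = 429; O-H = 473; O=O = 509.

ΔH ≈ +525 kJ

Bonds broken (reactants):
  O-H: 4 × 473 = 1892
  Σ(broken) = 1892 kJ
Bonds formed (products):
  H-H: 2 × 429 = 858
  O=O: 1 × 509 = 509
  Σ(formed) = 1367 kJ
ΔH = Σ(broken) − Σ(formed) = 1892 − 1367 = +525 kJ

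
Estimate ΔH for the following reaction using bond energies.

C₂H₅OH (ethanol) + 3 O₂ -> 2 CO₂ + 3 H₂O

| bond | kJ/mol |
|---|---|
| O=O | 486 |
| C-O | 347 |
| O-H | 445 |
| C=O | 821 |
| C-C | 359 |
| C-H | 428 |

Bonds broken (reactants):
  C-C: 1 × 359 = 359
  C-H: 5 × 428 = 2140
  C-O: 1 × 347 = 347
  O-H: 1 × 445 = 445
  O=O: 3 × 486 = 1458
  Σ(broken) = 4749 kJ
Bonds formed (products):
  C=O: 4 × 821 = 3284
  O-H: 6 × 445 = 2670
  Σ(formed) = 5954 kJ
ΔH = Σ(broken) − Σ(formed) = 4749 − 5954 = −1205 kJ

ΔH ≈ −1205 kJ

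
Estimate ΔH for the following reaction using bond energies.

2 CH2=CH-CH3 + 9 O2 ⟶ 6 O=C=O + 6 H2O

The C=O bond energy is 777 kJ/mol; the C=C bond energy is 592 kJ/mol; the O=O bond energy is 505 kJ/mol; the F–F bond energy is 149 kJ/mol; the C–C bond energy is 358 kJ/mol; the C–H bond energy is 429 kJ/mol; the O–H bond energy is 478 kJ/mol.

ΔH ≈ −3467 kJ

Bonds broken (reactants):
  C–C: 2 × 358 = 716
  C–H: 12 × 429 = 5148
  C=C: 2 × 592 = 1184
  O=O: 9 × 505 = 4545
  Σ(broken) = 11593 kJ
Bonds formed (products):
  C=O: 12 × 777 = 9324
  O–H: 12 × 478 = 5736
  Σ(formed) = 15060 kJ
ΔH = Σ(broken) − Σ(formed) = 11593 − 15060 = −3467 kJ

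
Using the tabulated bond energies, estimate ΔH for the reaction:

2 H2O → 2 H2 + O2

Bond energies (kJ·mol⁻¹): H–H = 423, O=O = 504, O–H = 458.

ΔH ≈ +482 kJ

Bonds broken (reactants):
  O–H: 4 × 458 = 1832
  Σ(broken) = 1832 kJ
Bonds formed (products):
  H–H: 2 × 423 = 846
  O=O: 1 × 504 = 504
  Σ(formed) = 1350 kJ
ΔH = Σ(broken) − Σ(formed) = 1832 − 1350 = +482 kJ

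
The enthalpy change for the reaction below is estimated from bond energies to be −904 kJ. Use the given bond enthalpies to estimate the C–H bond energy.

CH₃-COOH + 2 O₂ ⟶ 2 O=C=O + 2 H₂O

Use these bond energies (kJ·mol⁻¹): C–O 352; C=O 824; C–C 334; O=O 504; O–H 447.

D(C–H) ≈ 405 kJ/mol

Let D be the C–H bond energy.
Σ(broken) = 1×334 + 3×D + 1×352 + 1×824 + 1×447 + 2×504 = 2965 + 3D
Σ(formed) = 4×824 + 4×447 = 5084
ΔH = Σ(broken) − Σ(formed) = (2965 + 3D) − (5084) = −2119 + 3D
Setting this equal to −904 kJ gives 3D = 1215, so D = 405 kJ/mol.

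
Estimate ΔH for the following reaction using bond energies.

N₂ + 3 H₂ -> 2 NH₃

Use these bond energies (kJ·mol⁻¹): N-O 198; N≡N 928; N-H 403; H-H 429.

Bonds broken (reactants):
  H-H: 3 × 429 = 1287
  N≡N: 1 × 928 = 928
  Σ(broken) = 2215 kJ
Bonds formed (products):
  N-H: 6 × 403 = 2418
  Σ(formed) = 2418 kJ
ΔH = Σ(broken) − Σ(formed) = 2215 − 2418 = −203 kJ

ΔH ≈ −203 kJ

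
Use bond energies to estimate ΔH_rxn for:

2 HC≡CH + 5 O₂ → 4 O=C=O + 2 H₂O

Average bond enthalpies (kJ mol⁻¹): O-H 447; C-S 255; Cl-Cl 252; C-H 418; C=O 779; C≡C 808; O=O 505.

ΔH ≈ −2207 kJ

Bonds broken (reactants):
  C≡C: 2 × 808 = 1616
  C-H: 4 × 418 = 1672
  O=O: 5 × 505 = 2525
  Σ(broken) = 5813 kJ
Bonds formed (products):
  C=O: 8 × 779 = 6232
  O-H: 4 × 447 = 1788
  Σ(formed) = 8020 kJ
ΔH = Σ(broken) − Σ(formed) = 5813 − 8020 = −2207 kJ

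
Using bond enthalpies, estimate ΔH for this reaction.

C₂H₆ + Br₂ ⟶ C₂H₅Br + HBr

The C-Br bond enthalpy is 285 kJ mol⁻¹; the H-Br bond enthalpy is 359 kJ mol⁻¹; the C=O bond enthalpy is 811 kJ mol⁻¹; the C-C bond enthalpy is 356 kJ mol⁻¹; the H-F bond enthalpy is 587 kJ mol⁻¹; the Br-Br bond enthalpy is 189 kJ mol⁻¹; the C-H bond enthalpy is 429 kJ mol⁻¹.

ΔH ≈ −26 kJ

Bonds broken (reactants):
  Br-Br: 1 × 189 = 189
  C-C: 1 × 356 = 356
  C-H: 6 × 429 = 2574
  Σ(broken) = 3119 kJ
Bonds formed (products):
  C-Br: 1 × 285 = 285
  C-C: 1 × 356 = 356
  C-H: 5 × 429 = 2145
  H-Br: 1 × 359 = 359
  Σ(formed) = 3145 kJ
ΔH = Σ(broken) − Σ(formed) = 3119 − 3145 = −26 kJ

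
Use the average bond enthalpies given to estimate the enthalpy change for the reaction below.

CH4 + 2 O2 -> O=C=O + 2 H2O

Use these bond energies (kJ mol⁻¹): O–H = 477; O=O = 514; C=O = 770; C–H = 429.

Bonds broken (reactants):
  C–H: 4 × 429 = 1716
  O=O: 2 × 514 = 1028
  Σ(broken) = 2744 kJ
Bonds formed (products):
  C=O: 2 × 770 = 1540
  O–H: 4 × 477 = 1908
  Σ(formed) = 3448 kJ
ΔH = Σ(broken) − Σ(formed) = 2744 − 3448 = −704 kJ

ΔH ≈ −704 kJ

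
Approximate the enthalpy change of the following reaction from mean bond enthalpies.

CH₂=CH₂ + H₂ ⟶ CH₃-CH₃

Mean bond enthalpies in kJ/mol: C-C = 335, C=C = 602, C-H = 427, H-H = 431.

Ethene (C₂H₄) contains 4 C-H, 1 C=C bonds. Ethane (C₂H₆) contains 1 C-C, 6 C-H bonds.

Bonds broken (reactants):
  C-H: 4 × 427 = 1708
  C=C: 1 × 602 = 602
  H-H: 1 × 431 = 431
  Σ(broken) = 2741 kJ
Bonds formed (products):
  C-C: 1 × 335 = 335
  C-H: 6 × 427 = 2562
  Σ(formed) = 2897 kJ
ΔH = Σ(broken) − Σ(formed) = 2741 − 2897 = −156 kJ

ΔH ≈ −156 kJ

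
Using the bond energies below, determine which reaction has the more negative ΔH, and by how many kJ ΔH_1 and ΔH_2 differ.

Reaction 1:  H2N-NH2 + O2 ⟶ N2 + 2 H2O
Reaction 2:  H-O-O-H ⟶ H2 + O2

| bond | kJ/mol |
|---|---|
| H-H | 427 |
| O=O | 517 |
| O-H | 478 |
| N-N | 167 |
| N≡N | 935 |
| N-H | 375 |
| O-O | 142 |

Reaction 1:
  Bonds broken (reactants):
    N-H: 4 × 375 = 1500
    N-N: 1 × 167 = 167
    O=O: 1 × 517 = 517
    Σ(broken) = 2184 kJ
  Bonds formed (products):
    N≡N: 1 × 935 = 935
    O-H: 4 × 478 = 1912
    Σ(formed) = 2847 kJ
  ΔH_1 = 2184 − 2847 = −663 kJ
Reaction 2:
  Bonds broken (reactants):
    O-H: 2 × 478 = 956
    O-O: 1 × 142 = 142
    Σ(broken) = 1098 kJ
  Bonds formed (products):
    H-H: 1 × 427 = 427
    O=O: 1 × 517 = 517
    Σ(formed) = 944 kJ
  ΔH_2 = 1098 − 944 = +154 kJ
ΔH_1 − ΔH_2 = −817 kJ, so reaction 1 has the more negative ΔH; |ΔH_1 − ΔH_2| = 817 kJ.

Reaction 1, by 817 kJ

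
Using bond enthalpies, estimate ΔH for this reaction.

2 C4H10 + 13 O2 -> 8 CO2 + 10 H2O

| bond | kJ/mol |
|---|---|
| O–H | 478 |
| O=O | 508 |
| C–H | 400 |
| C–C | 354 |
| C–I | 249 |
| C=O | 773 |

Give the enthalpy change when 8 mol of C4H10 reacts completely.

ΔH = −20800 kJ

Bonds broken (reactants):
  C–C: 6 × 354 = 2124
  C–H: 20 × 400 = 8000
  O=O: 13 × 508 = 6604
  Σ(broken) = 16728 kJ
Bonds formed (products):
  C=O: 16 × 773 = 12368
  O–H: 20 × 478 = 9560
  Σ(formed) = 21928 kJ
ΔH = Σ(broken) − Σ(formed) = 16728 − 21928 = −5200 kJ
For 4× the reaction as written: 4 × (−5200) = −20800 kJ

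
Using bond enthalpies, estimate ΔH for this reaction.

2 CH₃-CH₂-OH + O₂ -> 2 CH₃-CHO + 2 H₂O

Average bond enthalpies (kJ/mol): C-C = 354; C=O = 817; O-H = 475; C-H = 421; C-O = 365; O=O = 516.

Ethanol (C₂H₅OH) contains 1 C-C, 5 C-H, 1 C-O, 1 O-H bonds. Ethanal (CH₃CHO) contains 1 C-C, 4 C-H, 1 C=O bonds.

ΔH ≈ −496 kJ

Bonds broken (reactants):
  C-C: 2 × 354 = 708
  C-H: 10 × 421 = 4210
  C-O: 2 × 365 = 730
  O-H: 2 × 475 = 950
  O=O: 1 × 516 = 516
  Σ(broken) = 7114 kJ
Bonds formed (products):
  C-C: 2 × 354 = 708
  C-H: 8 × 421 = 3368
  C=O: 2 × 817 = 1634
  O-H: 4 × 475 = 1900
  Σ(formed) = 7610 kJ
ΔH = Σ(broken) − Σ(formed) = 7114 − 7610 = −496 kJ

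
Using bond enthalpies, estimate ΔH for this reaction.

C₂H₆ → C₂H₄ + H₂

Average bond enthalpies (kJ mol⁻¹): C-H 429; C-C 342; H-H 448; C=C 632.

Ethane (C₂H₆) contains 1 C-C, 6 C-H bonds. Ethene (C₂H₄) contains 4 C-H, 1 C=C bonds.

Bonds broken (reactants):
  C-C: 1 × 342 = 342
  C-H: 6 × 429 = 2574
  Σ(broken) = 2916 kJ
Bonds formed (products):
  C-H: 4 × 429 = 1716
  C=C: 1 × 632 = 632
  H-H: 1 × 448 = 448
  Σ(formed) = 2796 kJ
ΔH = Σ(broken) − Σ(formed) = 2916 − 2796 = +120 kJ

ΔH ≈ +120 kJ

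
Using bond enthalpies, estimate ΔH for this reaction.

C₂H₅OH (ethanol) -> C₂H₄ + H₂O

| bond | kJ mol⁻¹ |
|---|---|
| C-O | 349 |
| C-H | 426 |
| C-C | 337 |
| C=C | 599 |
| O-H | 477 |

Bonds broken (reactants):
  C-C: 1 × 337 = 337
  C-H: 5 × 426 = 2130
  C-O: 1 × 349 = 349
  O-H: 1 × 477 = 477
  Σ(broken) = 3293 kJ
Bonds formed (products):
  C-H: 4 × 426 = 1704
  C=C: 1 × 599 = 599
  O-H: 2 × 477 = 954
  Σ(formed) = 3257 kJ
ΔH = Σ(broken) − Σ(formed) = 3293 − 3257 = +36 kJ

ΔH ≈ +36 kJ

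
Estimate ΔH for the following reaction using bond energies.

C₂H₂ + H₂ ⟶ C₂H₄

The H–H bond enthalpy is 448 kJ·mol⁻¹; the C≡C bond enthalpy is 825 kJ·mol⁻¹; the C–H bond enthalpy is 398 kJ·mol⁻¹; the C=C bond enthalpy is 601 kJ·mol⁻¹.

Bonds broken (reactants):
  C≡C: 1 × 825 = 825
  C–H: 2 × 398 = 796
  H–H: 1 × 448 = 448
  Σ(broken) = 2069 kJ
Bonds formed (products):
  C–H: 4 × 398 = 1592
  C=C: 1 × 601 = 601
  Σ(formed) = 2193 kJ
ΔH = Σ(broken) − Σ(formed) = 2069 − 2193 = −124 kJ

ΔH ≈ −124 kJ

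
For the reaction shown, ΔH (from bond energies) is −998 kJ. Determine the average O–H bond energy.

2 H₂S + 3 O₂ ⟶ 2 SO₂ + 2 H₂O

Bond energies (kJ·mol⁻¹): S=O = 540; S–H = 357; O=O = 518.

Let D be the O–H bond energy.
Σ(broken) = 3×518 + 4×357 = 2982
Σ(formed) = 4×D + 4×540 = 2160 + 4D
ΔH = Σ(broken) − Σ(formed) = (2982) − (2160 + 4D) = +822 − 4D
Setting this equal to −998 kJ gives 4D = 1820, so D = 455 kJ/mol.

D(O–H) ≈ 455 kJ/mol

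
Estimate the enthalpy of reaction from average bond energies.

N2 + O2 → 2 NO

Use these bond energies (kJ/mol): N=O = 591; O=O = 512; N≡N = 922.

ΔH ≈ +252 kJ

Bonds broken (reactants):
  N≡N: 1 × 922 = 922
  O=O: 1 × 512 = 512
  Σ(broken) = 1434 kJ
Bonds formed (products):
  N=O: 2 × 591 = 1182
  Σ(formed) = 1182 kJ
ΔH = Σ(broken) − Σ(formed) = 1434 − 1182 = +252 kJ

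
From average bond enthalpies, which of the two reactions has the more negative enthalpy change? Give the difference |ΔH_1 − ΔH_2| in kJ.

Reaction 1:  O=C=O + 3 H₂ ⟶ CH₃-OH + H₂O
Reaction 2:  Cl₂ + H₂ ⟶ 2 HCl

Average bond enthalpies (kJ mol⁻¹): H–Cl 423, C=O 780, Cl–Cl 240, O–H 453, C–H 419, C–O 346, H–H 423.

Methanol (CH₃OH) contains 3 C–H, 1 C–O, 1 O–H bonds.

Reaction 1:
  Bonds broken (reactants):
    C=O: 2 × 780 = 1560
    H–H: 3 × 423 = 1269
    Σ(broken) = 2829 kJ
  Bonds formed (products):
    C–H: 3 × 419 = 1257
    C–O: 1 × 346 = 346
    O–H: 3 × 453 = 1359
    Σ(formed) = 2962 kJ
  ΔH_1 = 2829 − 2962 = −133 kJ
Reaction 2:
  Bonds broken (reactants):
    Cl–Cl: 1 × 240 = 240
    H–H: 1 × 423 = 423
    Σ(broken) = 663 kJ
  Bonds formed (products):
    H–Cl: 2 × 423 = 846
    Σ(formed) = 846 kJ
  ΔH_2 = 663 − 846 = −183 kJ
ΔH_1 − ΔH_2 = +50 kJ, so reaction 2 has the more negative ΔH; |ΔH_1 − ΔH_2| = 50 kJ.

Reaction 2, by 50 kJ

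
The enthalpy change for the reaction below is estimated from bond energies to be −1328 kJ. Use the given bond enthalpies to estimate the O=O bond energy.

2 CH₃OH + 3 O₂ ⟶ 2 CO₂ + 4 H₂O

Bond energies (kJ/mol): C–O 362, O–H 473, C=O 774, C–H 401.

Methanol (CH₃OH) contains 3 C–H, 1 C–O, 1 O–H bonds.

Let D be the O=O bond energy.
Σ(broken) = 6×401 + 2×362 + 2×473 + 3×D = 4076 + 3D
Σ(formed) = 4×774 + 8×473 = 6880
ΔH = Σ(broken) − Σ(formed) = (4076 + 3D) − (6880) = −2804 + 3D
Setting this equal to −1328 kJ gives 3D = 1476, so D = 492 kJ/mol.

D(O=O) ≈ 492 kJ/mol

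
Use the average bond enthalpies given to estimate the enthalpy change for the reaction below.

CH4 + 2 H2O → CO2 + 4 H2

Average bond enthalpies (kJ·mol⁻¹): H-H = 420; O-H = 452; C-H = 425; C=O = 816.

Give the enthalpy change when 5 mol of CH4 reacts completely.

Bonds broken (reactants):
  C-H: 4 × 425 = 1700
  O-H: 4 × 452 = 1808
  Σ(broken) = 3508 kJ
Bonds formed (products):
  C=O: 2 × 816 = 1632
  H-H: 4 × 420 = 1680
  Σ(formed) = 3312 kJ
ΔH = Σ(broken) − Σ(formed) = 3508 − 3312 = +196 kJ
For 5× the reaction as written: 5 × (+196) = +980 kJ

ΔH = +980 kJ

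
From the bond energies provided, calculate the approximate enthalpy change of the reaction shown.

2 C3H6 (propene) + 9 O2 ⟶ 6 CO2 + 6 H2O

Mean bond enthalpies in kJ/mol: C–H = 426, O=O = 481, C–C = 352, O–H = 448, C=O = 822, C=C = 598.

ΔH ≈ −3899 kJ

Bonds broken (reactants):
  C–C: 2 × 352 = 704
  C–H: 12 × 426 = 5112
  C=C: 2 × 598 = 1196
  O=O: 9 × 481 = 4329
  Σ(broken) = 11341 kJ
Bonds formed (products):
  C=O: 12 × 822 = 9864
  O–H: 12 × 448 = 5376
  Σ(formed) = 15240 kJ
ΔH = Σ(broken) − Σ(formed) = 11341 − 15240 = −3899 kJ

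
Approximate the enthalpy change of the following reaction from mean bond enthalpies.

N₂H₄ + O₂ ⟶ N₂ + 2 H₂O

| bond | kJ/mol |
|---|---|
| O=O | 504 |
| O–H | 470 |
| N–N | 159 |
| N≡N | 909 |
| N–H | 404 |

Bonds broken (reactants):
  N–H: 4 × 404 = 1616
  N–N: 1 × 159 = 159
  O=O: 1 × 504 = 504
  Σ(broken) = 2279 kJ
Bonds formed (products):
  N≡N: 1 × 909 = 909
  O–H: 4 × 470 = 1880
  Σ(formed) = 2789 kJ
ΔH = Σ(broken) − Σ(formed) = 2279 − 2789 = −510 kJ

ΔH ≈ −510 kJ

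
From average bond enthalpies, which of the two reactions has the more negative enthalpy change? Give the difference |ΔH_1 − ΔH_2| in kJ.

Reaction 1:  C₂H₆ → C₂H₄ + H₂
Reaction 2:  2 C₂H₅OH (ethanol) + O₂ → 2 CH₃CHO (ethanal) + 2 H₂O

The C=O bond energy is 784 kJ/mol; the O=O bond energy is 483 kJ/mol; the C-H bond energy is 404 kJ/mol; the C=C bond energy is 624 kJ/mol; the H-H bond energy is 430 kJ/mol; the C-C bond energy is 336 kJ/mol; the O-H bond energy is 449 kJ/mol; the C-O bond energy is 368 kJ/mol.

Reaction 2, by 529 kJ

Reaction 1:
  Bonds broken (reactants):
    C-C: 1 × 336 = 336
    C-H: 6 × 404 = 2424
    Σ(broken) = 2760 kJ
  Bonds formed (products):
    C-H: 4 × 404 = 1616
    C=C: 1 × 624 = 624
    H-H: 1 × 430 = 430
    Σ(formed) = 2670 kJ
  ΔH_1 = 2760 − 2670 = +90 kJ
Reaction 2:
  Bonds broken (reactants):
    C-C: 2 × 336 = 672
    C-H: 10 × 404 = 4040
    C-O: 2 × 368 = 736
    O-H: 2 × 449 = 898
    O=O: 1 × 483 = 483
    Σ(broken) = 6829 kJ
  Bonds formed (products):
    C-C: 2 × 336 = 672
    C-H: 8 × 404 = 3232
    C=O: 2 × 784 = 1568
    O-H: 4 × 449 = 1796
    Σ(formed) = 7268 kJ
  ΔH_2 = 6829 − 7268 = −439 kJ
ΔH_1 − ΔH_2 = +529 kJ, so reaction 2 has the more negative ΔH; |ΔH_1 − ΔH_2| = 529 kJ.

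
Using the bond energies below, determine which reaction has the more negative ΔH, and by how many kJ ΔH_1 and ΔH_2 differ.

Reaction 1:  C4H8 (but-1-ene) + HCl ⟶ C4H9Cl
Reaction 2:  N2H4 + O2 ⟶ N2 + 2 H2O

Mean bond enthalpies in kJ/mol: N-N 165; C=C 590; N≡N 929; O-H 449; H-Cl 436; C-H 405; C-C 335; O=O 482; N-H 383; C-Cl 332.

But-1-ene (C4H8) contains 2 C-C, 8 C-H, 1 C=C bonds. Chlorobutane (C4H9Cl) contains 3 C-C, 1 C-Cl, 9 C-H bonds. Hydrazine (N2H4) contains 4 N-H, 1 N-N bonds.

Reaction 1:
  Bonds broken (reactants):
    C-C: 2 × 335 = 670
    C-H: 8 × 405 = 3240
    C=C: 1 × 590 = 590
    H-Cl: 1 × 436 = 436
    Σ(broken) = 4936 kJ
  Bonds formed (products):
    C-C: 3 × 335 = 1005
    C-Cl: 1 × 332 = 332
    C-H: 9 × 405 = 3645
    Σ(formed) = 4982 kJ
  ΔH_1 = 4936 − 4982 = −46 kJ
Reaction 2:
  Bonds broken (reactants):
    N-H: 4 × 383 = 1532
    N-N: 1 × 165 = 165
    O=O: 1 × 482 = 482
    Σ(broken) = 2179 kJ
  Bonds formed (products):
    N≡N: 1 × 929 = 929
    O-H: 4 × 449 = 1796
    Σ(formed) = 2725 kJ
  ΔH_2 = 2179 − 2725 = −546 kJ
ΔH_1 − ΔH_2 = +500 kJ, so reaction 2 has the more negative ΔH; |ΔH_1 − ΔH_2| = 500 kJ.

Reaction 2, by 500 kJ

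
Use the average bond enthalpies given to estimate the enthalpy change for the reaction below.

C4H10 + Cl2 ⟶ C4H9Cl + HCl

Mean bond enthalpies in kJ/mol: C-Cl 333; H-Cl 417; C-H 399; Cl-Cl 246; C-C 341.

ΔH ≈ −105 kJ

Bonds broken (reactants):
  C-C: 3 × 341 = 1023
  C-H: 10 × 399 = 3990
  Cl-Cl: 1 × 246 = 246
  Σ(broken) = 5259 kJ
Bonds formed (products):
  C-C: 3 × 341 = 1023
  C-Cl: 1 × 333 = 333
  C-H: 9 × 399 = 3591
  H-Cl: 1 × 417 = 417
  Σ(formed) = 5364 kJ
ΔH = Σ(broken) − Σ(formed) = 5259 − 5364 = −105 kJ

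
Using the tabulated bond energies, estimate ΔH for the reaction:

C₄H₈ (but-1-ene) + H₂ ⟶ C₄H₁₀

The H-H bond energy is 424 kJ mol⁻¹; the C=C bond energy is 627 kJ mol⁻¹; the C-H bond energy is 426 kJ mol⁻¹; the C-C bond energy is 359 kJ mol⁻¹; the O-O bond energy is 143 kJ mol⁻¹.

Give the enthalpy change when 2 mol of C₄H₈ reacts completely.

Bonds broken (reactants):
  C-C: 2 × 359 = 718
  C-H: 8 × 426 = 3408
  C=C: 1 × 627 = 627
  H-H: 1 × 424 = 424
  Σ(broken) = 5177 kJ
Bonds formed (products):
  C-C: 3 × 359 = 1077
  C-H: 10 × 426 = 4260
  Σ(formed) = 5337 kJ
ΔH = Σ(broken) − Σ(formed) = 5177 − 5337 = −160 kJ
For 2× the reaction as written: 2 × (−160) = −320 kJ

ΔH = −320 kJ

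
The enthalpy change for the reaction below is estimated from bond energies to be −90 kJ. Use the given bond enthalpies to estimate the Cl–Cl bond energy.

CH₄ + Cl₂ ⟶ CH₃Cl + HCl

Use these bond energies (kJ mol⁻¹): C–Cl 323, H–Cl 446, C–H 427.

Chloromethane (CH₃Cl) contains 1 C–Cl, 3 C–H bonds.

D(Cl–Cl) ≈ 252 kJ/mol

Let D be the Cl–Cl bond energy.
Σ(broken) = 4×427 + 1×D = 1708 + D
Σ(formed) = 1×323 + 3×427 + 1×446 = 2050
ΔH = Σ(broken) − Σ(formed) = (1708 + D) − (2050) = −342 + D
Setting this equal to −90 kJ gives D = 252 kJ/mol.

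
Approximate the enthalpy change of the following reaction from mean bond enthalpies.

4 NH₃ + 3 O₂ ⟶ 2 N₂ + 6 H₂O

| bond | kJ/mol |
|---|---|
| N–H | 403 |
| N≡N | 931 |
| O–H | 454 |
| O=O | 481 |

Bonds broken (reactants):
  N–H: 12 × 403 = 4836
  O=O: 3 × 481 = 1443
  Σ(broken) = 6279 kJ
Bonds formed (products):
  N≡N: 2 × 931 = 1862
  O–H: 12 × 454 = 5448
  Σ(formed) = 7310 kJ
ΔH = Σ(broken) − Σ(formed) = 6279 − 7310 = −1031 kJ

ΔH ≈ −1031 kJ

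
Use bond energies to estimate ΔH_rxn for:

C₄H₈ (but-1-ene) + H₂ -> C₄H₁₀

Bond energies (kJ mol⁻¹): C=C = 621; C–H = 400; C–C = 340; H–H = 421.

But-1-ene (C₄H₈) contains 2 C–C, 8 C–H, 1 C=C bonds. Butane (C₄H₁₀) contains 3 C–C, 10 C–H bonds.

Bonds broken (reactants):
  C–C: 2 × 340 = 680
  C–H: 8 × 400 = 3200
  C=C: 1 × 621 = 621
  H–H: 1 × 421 = 421
  Σ(broken) = 4922 kJ
Bonds formed (products):
  C–C: 3 × 340 = 1020
  C–H: 10 × 400 = 4000
  Σ(formed) = 5020 kJ
ΔH = Σ(broken) − Σ(formed) = 4922 − 5020 = −98 kJ

ΔH ≈ −98 kJ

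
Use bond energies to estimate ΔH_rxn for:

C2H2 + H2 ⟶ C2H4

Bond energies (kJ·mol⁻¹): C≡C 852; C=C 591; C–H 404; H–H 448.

Bonds broken (reactants):
  C≡C: 1 × 852 = 852
  C–H: 2 × 404 = 808
  H–H: 1 × 448 = 448
  Σ(broken) = 2108 kJ
Bonds formed (products):
  C–H: 4 × 404 = 1616
  C=C: 1 × 591 = 591
  Σ(formed) = 2207 kJ
ΔH = Σ(broken) − Σ(formed) = 2108 − 2207 = −99 kJ

ΔH ≈ −99 kJ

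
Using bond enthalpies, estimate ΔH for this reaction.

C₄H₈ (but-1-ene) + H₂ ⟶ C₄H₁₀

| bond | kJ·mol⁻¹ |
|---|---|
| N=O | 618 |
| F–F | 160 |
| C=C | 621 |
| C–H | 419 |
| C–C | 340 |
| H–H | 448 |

ΔH ≈ −109 kJ

Bonds broken (reactants):
  C–C: 2 × 340 = 680
  C–H: 8 × 419 = 3352
  C=C: 1 × 621 = 621
  H–H: 1 × 448 = 448
  Σ(broken) = 5101 kJ
Bonds formed (products):
  C–C: 3 × 340 = 1020
  C–H: 10 × 419 = 4190
  Σ(formed) = 5210 kJ
ΔH = Σ(broken) − Σ(formed) = 5101 − 5210 = −109 kJ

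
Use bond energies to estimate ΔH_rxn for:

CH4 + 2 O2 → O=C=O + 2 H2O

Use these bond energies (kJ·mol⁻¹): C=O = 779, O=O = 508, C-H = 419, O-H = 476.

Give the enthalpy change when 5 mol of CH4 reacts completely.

Bonds broken (reactants):
  C-H: 4 × 419 = 1676
  O=O: 2 × 508 = 1016
  Σ(broken) = 2692 kJ
Bonds formed (products):
  C=O: 2 × 779 = 1558
  O-H: 4 × 476 = 1904
  Σ(formed) = 3462 kJ
ΔH = Σ(broken) − Σ(formed) = 2692 − 3462 = −770 kJ
For 5× the reaction as written: 5 × (−770) = −3850 kJ

ΔH = −3850 kJ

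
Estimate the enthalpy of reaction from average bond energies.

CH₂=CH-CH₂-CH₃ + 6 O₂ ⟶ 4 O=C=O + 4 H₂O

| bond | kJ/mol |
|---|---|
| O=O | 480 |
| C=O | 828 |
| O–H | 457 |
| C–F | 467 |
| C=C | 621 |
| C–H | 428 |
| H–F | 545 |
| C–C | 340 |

ΔH ≈ −2675 kJ

Bonds broken (reactants):
  C–C: 2 × 340 = 680
  C–H: 8 × 428 = 3424
  C=C: 1 × 621 = 621
  O=O: 6 × 480 = 2880
  Σ(broken) = 7605 kJ
Bonds formed (products):
  C=O: 8 × 828 = 6624
  O–H: 8 × 457 = 3656
  Σ(formed) = 10280 kJ
ΔH = Σ(broken) − Σ(formed) = 7605 − 10280 = −2675 kJ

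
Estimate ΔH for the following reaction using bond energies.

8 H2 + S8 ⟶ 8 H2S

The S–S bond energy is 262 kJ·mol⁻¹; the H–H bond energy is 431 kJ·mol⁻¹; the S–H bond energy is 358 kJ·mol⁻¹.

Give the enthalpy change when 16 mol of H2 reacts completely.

Bonds broken (reactants):
  H–H: 8 × 431 = 3448
  S–S: 8 × 262 = 2096
  Σ(broken) = 5544 kJ
Bonds formed (products):
  S–H: 16 × 358 = 5728
  Σ(formed) = 5728 kJ
ΔH = Σ(broken) − Σ(formed) = 5544 − 5728 = −184 kJ
For 2× the reaction as written: 2 × (−184) = −368 kJ

ΔH = −368 kJ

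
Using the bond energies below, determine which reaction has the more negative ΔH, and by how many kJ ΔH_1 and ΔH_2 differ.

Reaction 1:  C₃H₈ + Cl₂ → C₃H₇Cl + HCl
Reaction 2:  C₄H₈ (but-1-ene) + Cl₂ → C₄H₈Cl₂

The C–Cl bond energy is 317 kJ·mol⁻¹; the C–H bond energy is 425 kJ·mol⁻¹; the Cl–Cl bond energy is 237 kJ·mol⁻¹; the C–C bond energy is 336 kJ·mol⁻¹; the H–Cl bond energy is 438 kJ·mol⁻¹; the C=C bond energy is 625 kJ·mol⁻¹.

Reaction 2, by 15 kJ

Reaction 1:
  Bonds broken (reactants):
    C–C: 2 × 336 = 672
    C–H: 8 × 425 = 3400
    Cl–Cl: 1 × 237 = 237
    Σ(broken) = 4309 kJ
  Bonds formed (products):
    C–C: 2 × 336 = 672
    C–Cl: 1 × 317 = 317
    C–H: 7 × 425 = 2975
    H–Cl: 1 × 438 = 438
    Σ(formed) = 4402 kJ
  ΔH_1 = 4309 − 4402 = −93 kJ
Reaction 2:
  Bonds broken (reactants):
    C–C: 2 × 336 = 672
    C–H: 8 × 425 = 3400
    C=C: 1 × 625 = 625
    Cl–Cl: 1 × 237 = 237
    Σ(broken) = 4934 kJ
  Bonds formed (products):
    C–C: 3 × 336 = 1008
    C–Cl: 2 × 317 = 634
    C–H: 8 × 425 = 3400
    Σ(formed) = 5042 kJ
  ΔH_2 = 4934 − 5042 = −108 kJ
ΔH_1 − ΔH_2 = +15 kJ, so reaction 2 has the more negative ΔH; |ΔH_1 − ΔH_2| = 15 kJ.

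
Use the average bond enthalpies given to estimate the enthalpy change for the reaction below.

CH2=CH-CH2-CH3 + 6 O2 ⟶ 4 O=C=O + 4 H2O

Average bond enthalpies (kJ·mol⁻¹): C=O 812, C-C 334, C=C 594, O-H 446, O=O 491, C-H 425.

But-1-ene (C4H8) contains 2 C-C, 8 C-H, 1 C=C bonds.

ΔH ≈ −2456 kJ

Bonds broken (reactants):
  C-C: 2 × 334 = 668
  C-H: 8 × 425 = 3400
  C=C: 1 × 594 = 594
  O=O: 6 × 491 = 2946
  Σ(broken) = 7608 kJ
Bonds formed (products):
  C=O: 8 × 812 = 6496
  O-H: 8 × 446 = 3568
  Σ(formed) = 10064 kJ
ΔH = Σ(broken) − Σ(formed) = 7608 − 10064 = −2456 kJ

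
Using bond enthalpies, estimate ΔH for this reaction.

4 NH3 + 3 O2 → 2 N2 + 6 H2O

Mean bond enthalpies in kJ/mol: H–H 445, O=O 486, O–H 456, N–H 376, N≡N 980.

ΔH ≈ −1462 kJ

Bonds broken (reactants):
  N–H: 12 × 376 = 4512
  O=O: 3 × 486 = 1458
  Σ(broken) = 5970 kJ
Bonds formed (products):
  N≡N: 2 × 980 = 1960
  O–H: 12 × 456 = 5472
  Σ(formed) = 7432 kJ
ΔH = Σ(broken) − Σ(formed) = 5970 − 7432 = −1462 kJ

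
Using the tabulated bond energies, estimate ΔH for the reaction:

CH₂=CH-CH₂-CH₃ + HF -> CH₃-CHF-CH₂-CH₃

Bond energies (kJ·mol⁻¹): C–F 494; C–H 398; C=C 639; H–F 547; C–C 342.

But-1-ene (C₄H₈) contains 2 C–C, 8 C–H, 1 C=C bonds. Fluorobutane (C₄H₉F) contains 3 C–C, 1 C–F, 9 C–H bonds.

ΔH ≈ −48 kJ

Bonds broken (reactants):
  C–C: 2 × 342 = 684
  C–H: 8 × 398 = 3184
  C=C: 1 × 639 = 639
  H–F: 1 × 547 = 547
  Σ(broken) = 5054 kJ
Bonds formed (products):
  C–C: 3 × 342 = 1026
  C–F: 1 × 494 = 494
  C–H: 9 × 398 = 3582
  Σ(formed) = 5102 kJ
ΔH = Σ(broken) − Σ(formed) = 5054 − 5102 = −48 kJ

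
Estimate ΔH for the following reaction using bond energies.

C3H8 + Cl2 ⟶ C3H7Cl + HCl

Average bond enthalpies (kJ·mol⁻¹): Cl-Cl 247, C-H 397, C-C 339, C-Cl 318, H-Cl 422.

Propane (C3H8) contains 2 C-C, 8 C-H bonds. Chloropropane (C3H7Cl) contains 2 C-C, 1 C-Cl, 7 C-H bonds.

Bonds broken (reactants):
  C-C: 2 × 339 = 678
  C-H: 8 × 397 = 3176
  Cl-Cl: 1 × 247 = 247
  Σ(broken) = 4101 kJ
Bonds formed (products):
  C-C: 2 × 339 = 678
  C-Cl: 1 × 318 = 318
  C-H: 7 × 397 = 2779
  H-Cl: 1 × 422 = 422
  Σ(formed) = 4197 kJ
ΔH = Σ(broken) − Σ(formed) = 4101 − 4197 = −96 kJ

ΔH ≈ −96 kJ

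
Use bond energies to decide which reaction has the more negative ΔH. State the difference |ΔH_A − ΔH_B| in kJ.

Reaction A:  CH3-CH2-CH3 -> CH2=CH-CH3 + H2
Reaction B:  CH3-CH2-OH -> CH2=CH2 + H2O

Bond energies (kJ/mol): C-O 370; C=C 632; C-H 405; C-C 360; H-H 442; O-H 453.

Reaction B, by 46 kJ

Reaction A:
  Bonds broken (reactants):
    C-C: 2 × 360 = 720
    C-H: 8 × 405 = 3240
    Σ(broken) = 3960 kJ
  Bonds formed (products):
    C-C: 1 × 360 = 360
    C-H: 6 × 405 = 2430
    C=C: 1 × 632 = 632
    H-H: 1 × 442 = 442
    Σ(formed) = 3864 kJ
  ΔH_A = 3960 − 3864 = +96 kJ
Reaction B:
  Bonds broken (reactants):
    C-C: 1 × 360 = 360
    C-H: 5 × 405 = 2025
    C-O: 1 × 370 = 370
    O-H: 1 × 453 = 453
    Σ(broken) = 3208 kJ
  Bonds formed (products):
    C-H: 4 × 405 = 1620
    C=C: 1 × 632 = 632
    O-H: 2 × 453 = 906
    Σ(formed) = 3158 kJ
  ΔH_B = 3208 − 3158 = +50 kJ
ΔH_A − ΔH_B = +46 kJ, so reaction B has the more negative ΔH; |ΔH_A − ΔH_B| = 46 kJ.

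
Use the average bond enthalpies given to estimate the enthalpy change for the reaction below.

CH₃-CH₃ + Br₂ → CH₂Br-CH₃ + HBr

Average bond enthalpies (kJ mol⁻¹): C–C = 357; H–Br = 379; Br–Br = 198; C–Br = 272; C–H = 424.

Bonds broken (reactants):
  Br–Br: 1 × 198 = 198
  C–C: 1 × 357 = 357
  C–H: 6 × 424 = 2544
  Σ(broken) = 3099 kJ
Bonds formed (products):
  C–Br: 1 × 272 = 272
  C–C: 1 × 357 = 357
  C–H: 5 × 424 = 2120
  H–Br: 1 × 379 = 379
  Σ(formed) = 3128 kJ
ΔH = Σ(broken) − Σ(formed) = 3099 − 3128 = −29 kJ

ΔH ≈ −29 kJ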